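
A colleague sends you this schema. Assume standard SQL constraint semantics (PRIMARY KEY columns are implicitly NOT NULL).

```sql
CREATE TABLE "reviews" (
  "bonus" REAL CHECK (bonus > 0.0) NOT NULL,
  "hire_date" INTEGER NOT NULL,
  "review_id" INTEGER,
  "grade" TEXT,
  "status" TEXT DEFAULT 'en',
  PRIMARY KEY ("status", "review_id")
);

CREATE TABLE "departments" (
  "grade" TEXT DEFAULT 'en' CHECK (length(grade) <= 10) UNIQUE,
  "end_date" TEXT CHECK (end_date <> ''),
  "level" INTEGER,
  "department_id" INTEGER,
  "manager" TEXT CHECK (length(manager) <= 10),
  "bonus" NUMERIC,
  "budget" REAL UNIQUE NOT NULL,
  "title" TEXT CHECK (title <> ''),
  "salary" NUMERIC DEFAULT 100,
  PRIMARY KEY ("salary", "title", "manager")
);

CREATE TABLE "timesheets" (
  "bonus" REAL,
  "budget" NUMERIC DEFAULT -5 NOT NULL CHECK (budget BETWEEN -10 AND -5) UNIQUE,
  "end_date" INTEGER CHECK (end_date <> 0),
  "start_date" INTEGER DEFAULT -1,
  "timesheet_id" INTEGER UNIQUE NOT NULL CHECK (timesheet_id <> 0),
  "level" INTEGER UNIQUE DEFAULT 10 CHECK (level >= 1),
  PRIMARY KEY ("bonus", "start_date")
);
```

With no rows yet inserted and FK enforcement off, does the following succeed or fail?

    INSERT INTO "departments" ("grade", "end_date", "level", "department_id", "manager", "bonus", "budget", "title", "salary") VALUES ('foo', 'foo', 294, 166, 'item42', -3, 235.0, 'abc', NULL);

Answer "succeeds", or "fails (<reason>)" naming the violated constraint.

fails (NOT NULL on salary)

salary is explicitly set to NULL, but salary is part of the PRIMARY KEY (implied NOT NULL).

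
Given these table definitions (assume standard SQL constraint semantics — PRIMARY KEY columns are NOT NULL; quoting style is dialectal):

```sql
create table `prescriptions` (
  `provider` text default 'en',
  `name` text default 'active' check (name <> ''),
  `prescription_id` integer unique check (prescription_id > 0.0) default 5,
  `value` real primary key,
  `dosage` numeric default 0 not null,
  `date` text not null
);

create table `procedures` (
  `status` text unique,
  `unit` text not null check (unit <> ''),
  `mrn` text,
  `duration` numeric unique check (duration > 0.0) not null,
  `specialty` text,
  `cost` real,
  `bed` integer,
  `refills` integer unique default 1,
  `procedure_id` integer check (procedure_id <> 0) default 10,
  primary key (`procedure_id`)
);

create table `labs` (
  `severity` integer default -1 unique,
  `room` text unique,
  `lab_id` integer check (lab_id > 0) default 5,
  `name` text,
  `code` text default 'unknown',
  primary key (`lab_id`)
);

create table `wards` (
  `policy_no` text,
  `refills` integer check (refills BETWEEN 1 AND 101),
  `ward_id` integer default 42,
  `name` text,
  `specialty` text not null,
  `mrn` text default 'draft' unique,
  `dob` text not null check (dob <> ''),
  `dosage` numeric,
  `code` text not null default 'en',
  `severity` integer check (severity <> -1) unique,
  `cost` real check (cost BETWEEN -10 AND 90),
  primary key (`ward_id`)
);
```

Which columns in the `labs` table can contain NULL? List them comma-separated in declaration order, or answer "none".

- severity: UNIQUE does not imply NOT NULL → nullable.
- room: UNIQUE does not imply NOT NULL → nullable.
- lab_id: part of the PRIMARY KEY, which implies NOT NULL → not nullable.
- name: no NOT NULL constraint applies → nullable.
- code: DEFAULT only fills an omitted column; an explicit NULL is still allowed → nullable.

severity, room, name, code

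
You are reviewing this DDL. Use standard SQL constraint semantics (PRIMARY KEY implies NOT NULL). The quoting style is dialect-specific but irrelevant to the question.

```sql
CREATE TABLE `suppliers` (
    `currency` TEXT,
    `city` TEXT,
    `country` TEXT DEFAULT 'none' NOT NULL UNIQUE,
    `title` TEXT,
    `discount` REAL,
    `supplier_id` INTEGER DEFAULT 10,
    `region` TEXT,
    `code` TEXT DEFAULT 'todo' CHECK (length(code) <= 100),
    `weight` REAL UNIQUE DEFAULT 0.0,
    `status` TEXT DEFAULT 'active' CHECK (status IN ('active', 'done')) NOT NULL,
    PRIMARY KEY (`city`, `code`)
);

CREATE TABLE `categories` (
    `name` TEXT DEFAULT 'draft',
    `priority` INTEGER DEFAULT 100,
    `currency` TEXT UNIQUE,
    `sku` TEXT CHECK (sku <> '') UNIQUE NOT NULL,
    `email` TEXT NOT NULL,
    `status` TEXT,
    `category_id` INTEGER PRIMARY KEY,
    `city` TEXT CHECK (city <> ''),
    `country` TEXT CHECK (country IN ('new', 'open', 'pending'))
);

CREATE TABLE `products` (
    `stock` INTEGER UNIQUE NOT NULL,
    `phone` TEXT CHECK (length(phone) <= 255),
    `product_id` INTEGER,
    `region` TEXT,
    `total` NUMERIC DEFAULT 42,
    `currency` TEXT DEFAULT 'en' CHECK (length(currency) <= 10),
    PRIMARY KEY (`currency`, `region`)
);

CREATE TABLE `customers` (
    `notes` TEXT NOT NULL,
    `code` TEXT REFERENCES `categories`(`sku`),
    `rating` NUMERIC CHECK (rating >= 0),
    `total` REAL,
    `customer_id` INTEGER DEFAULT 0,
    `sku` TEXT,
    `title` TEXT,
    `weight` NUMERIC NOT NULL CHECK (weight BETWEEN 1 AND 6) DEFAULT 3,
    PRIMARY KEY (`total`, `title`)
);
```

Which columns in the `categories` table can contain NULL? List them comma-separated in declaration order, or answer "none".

name, priority, currency, status, city, country

- name: DEFAULT only fills an omitted column; an explicit NULL is still allowed → nullable.
- priority: DEFAULT only fills an omitted column; an explicit NULL is still allowed → nullable.
- currency: UNIQUE does not imply NOT NULL → nullable.
- sku: declared NOT NULL → not nullable.
- email: declared NOT NULL → not nullable.
- status: no NOT NULL constraint applies → nullable.
- category_id: part of the PRIMARY KEY, which implies NOT NULL → not nullable.
- city: CHECK does not forbid NULL (a CHECK constraint passes when its expression is NULL) → nullable.
- country: CHECK does not forbid NULL (a CHECK constraint passes when its expression is NULL) → nullable.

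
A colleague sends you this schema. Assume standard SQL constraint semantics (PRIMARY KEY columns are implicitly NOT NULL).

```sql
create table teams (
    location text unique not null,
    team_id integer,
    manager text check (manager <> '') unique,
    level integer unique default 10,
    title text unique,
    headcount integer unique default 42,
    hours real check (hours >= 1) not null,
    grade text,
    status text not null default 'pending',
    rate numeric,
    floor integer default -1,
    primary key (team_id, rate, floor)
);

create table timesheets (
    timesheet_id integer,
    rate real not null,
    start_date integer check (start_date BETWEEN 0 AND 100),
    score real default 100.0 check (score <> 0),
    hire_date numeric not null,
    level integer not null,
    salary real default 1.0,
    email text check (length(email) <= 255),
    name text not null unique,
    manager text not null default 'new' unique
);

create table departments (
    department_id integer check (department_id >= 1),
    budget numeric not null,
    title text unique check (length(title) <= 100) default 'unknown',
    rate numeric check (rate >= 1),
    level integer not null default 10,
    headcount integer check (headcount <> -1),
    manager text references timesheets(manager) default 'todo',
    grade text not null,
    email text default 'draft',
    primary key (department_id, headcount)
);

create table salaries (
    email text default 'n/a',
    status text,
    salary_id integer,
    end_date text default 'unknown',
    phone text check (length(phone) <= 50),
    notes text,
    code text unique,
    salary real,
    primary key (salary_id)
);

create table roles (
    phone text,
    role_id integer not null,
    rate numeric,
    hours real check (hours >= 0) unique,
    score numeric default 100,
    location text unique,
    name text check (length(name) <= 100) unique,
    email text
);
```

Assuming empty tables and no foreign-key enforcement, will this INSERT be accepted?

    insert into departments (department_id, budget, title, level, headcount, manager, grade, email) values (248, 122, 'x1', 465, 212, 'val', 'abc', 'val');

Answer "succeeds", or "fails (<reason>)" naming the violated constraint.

NOT NULL columns: budget is supplied; department_id is supplied; grade is supplied; headcount is supplied; level is supplied.
CHECK constraints: 248 satisfies (department_id >= 1); 'x1' satisfies (length(title) <= 100); 212 satisfies (headcount <> -1).
No constraint is violated.

succeeds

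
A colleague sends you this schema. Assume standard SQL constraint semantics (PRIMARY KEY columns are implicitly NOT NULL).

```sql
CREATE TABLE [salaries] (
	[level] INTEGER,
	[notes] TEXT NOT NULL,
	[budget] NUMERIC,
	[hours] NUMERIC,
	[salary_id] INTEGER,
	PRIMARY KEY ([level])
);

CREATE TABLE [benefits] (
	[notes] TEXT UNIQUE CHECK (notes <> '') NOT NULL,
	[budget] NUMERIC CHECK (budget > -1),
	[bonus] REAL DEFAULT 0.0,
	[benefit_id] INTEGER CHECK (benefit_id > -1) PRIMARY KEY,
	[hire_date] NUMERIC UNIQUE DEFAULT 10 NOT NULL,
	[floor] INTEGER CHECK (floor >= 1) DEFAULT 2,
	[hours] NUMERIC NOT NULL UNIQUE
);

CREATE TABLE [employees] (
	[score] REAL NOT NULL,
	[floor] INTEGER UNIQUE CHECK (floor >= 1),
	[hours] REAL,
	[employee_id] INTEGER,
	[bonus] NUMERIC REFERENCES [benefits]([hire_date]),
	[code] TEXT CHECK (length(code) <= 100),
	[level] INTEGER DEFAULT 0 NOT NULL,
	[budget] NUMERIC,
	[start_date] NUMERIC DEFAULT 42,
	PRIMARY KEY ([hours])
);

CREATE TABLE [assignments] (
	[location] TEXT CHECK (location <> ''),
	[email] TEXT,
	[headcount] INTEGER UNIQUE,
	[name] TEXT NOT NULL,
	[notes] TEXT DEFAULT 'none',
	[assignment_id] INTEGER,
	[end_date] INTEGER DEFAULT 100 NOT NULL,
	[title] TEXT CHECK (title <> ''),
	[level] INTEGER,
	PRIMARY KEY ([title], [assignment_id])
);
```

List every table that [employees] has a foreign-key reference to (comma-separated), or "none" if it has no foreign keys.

- bonus REFERENCES benefits(hire_date).

benefits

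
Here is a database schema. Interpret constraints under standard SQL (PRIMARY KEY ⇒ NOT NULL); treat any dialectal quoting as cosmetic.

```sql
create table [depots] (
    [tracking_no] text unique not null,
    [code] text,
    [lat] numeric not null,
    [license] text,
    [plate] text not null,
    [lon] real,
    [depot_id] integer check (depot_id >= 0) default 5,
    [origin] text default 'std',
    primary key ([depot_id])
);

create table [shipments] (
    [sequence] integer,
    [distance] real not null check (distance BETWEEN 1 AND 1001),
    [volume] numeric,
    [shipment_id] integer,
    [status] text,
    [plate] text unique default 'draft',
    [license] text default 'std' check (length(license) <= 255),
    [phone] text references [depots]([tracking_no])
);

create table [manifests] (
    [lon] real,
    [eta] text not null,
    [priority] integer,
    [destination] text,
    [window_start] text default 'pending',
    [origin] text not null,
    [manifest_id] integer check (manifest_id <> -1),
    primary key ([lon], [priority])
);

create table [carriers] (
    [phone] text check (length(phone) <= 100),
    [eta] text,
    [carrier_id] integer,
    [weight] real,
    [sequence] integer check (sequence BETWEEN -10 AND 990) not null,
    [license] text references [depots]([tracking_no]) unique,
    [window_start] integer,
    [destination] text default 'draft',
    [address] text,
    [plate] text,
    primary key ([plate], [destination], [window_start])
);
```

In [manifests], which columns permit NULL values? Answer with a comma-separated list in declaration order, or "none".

destination, window_start, manifest_id

- lon: part of the PRIMARY KEY, which implies NOT NULL → not nullable.
- eta: declared NOT NULL → not nullable.
- priority: part of the PRIMARY KEY, which implies NOT NULL → not nullable.
- destination: no NOT NULL constraint applies → nullable.
- window_start: DEFAULT only fills an omitted column; an explicit NULL is still allowed → nullable.
- origin: declared NOT NULL → not nullable.
- manifest_id: CHECK does not forbid NULL (a CHECK constraint passes when its expression is NULL) → nullable.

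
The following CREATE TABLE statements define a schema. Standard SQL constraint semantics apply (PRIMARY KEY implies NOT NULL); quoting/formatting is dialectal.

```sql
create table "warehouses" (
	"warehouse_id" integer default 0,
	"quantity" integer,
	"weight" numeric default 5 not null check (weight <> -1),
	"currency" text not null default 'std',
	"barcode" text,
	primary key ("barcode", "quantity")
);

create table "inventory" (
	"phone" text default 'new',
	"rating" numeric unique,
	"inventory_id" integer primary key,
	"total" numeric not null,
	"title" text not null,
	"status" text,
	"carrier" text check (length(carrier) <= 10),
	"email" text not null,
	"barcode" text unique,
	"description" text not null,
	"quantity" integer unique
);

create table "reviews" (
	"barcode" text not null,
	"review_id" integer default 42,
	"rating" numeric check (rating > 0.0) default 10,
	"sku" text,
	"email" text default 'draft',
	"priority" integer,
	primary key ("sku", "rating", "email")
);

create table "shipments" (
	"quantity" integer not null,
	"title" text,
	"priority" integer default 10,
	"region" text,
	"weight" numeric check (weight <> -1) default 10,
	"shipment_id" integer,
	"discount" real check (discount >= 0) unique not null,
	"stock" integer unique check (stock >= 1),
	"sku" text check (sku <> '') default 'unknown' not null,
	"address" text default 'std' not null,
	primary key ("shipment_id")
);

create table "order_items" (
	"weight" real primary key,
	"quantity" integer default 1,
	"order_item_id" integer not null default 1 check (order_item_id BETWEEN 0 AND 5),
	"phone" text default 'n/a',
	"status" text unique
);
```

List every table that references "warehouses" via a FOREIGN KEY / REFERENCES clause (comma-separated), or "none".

No REFERENCES clause anywhere in the schema names warehouses.

none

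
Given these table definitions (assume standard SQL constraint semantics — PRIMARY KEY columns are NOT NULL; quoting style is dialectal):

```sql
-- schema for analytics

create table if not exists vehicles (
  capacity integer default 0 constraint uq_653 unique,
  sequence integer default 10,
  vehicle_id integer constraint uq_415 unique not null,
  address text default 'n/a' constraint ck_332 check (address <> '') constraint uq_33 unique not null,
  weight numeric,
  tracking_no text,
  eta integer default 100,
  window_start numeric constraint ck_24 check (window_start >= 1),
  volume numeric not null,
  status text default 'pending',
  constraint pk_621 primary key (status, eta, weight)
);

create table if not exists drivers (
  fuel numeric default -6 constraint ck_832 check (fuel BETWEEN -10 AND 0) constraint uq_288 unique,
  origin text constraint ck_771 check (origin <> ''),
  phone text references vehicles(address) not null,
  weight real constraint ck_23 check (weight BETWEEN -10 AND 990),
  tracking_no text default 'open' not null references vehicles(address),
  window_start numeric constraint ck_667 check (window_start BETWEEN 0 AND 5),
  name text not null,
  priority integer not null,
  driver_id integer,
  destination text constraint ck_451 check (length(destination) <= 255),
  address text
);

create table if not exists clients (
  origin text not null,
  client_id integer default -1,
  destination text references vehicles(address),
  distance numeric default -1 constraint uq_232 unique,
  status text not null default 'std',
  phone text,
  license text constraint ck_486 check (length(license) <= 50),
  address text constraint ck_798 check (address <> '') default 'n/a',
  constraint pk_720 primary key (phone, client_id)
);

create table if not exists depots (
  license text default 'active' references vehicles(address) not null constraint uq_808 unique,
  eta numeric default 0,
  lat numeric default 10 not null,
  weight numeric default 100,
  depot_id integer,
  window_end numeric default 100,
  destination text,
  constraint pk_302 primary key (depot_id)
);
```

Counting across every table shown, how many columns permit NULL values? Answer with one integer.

vehicles: 4 nullable (capacity, sequence, tracking_no, window_start — PK (status, eta, weight) and explicit NOT NULL columns excluded).
drivers: 7 nullable (fuel, origin, weight, window_start, driver_id, destination, address — PK none and explicit NOT NULL columns excluded).
clients: 4 nullable (destination, distance, license, address — PK (phone, client_id) and explicit NOT NULL columns excluded).
depots: 4 nullable (eta, weight, window_end, destination — PK (depot_id) and explicit NOT NULL columns excluded).
Total: 4 + 7 + 4 + 4 = 19.

19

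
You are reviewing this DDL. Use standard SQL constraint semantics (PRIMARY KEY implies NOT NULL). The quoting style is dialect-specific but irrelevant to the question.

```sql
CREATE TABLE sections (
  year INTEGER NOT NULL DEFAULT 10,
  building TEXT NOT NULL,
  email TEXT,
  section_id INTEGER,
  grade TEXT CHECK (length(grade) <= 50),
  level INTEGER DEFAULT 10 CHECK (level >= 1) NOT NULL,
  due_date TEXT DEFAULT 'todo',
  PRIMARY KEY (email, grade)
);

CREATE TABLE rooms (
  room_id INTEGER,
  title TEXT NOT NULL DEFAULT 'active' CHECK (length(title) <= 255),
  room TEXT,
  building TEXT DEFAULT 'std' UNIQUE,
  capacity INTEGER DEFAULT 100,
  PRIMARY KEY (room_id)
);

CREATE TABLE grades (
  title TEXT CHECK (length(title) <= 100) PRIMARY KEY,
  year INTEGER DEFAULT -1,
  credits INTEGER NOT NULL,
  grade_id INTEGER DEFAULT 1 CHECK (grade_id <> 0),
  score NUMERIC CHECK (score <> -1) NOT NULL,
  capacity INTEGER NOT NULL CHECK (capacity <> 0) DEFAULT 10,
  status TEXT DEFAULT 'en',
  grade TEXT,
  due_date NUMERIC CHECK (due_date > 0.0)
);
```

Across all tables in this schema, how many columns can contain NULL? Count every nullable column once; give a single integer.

sections: 2 nullable (section_id, due_date — PK (email, grade) and explicit NOT NULL columns excluded).
rooms: 3 nullable (room, building, capacity — PK (room_id) and explicit NOT NULL columns excluded).
grades: 5 nullable (year, grade_id, status, grade, due_date — PK (title) and explicit NOT NULL columns excluded).
Total: 2 + 3 + 5 = 10.

10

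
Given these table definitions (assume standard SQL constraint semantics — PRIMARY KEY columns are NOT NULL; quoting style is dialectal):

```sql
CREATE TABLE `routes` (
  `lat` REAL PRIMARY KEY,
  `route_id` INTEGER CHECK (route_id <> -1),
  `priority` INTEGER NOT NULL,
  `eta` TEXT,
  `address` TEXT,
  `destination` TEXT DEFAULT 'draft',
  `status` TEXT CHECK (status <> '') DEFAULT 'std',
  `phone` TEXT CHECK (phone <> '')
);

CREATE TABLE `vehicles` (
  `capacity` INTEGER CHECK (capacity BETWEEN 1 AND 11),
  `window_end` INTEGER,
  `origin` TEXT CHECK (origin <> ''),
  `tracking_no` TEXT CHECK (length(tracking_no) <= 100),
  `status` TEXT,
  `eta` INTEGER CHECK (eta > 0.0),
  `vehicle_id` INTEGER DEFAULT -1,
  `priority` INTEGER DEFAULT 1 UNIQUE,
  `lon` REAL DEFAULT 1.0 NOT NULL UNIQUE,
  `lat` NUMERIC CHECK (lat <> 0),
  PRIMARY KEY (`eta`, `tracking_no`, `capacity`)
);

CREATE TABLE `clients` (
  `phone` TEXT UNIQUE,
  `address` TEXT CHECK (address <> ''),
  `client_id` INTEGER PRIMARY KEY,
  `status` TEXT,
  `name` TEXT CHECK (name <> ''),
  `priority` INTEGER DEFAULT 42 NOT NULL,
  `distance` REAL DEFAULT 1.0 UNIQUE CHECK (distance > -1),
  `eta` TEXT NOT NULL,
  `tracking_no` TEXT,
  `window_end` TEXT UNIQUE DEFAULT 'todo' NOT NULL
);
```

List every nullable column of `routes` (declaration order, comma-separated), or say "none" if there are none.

- lat: part of the PRIMARY KEY, which implies NOT NULL → not nullable.
- route_id: CHECK does not forbid NULL (a CHECK constraint passes when its expression is NULL) → nullable.
- priority: declared NOT NULL → not nullable.
- eta: no NOT NULL constraint applies → nullable.
- address: no NOT NULL constraint applies → nullable.
- destination: DEFAULT only fills an omitted column; an explicit NULL is still allowed → nullable.
- status: CHECK does not forbid NULL (a CHECK constraint passes when its expression is NULL) → nullable.
- phone: CHECK does not forbid NULL (a CHECK constraint passes when its expression is NULL) → nullable.

route_id, eta, address, destination, status, phone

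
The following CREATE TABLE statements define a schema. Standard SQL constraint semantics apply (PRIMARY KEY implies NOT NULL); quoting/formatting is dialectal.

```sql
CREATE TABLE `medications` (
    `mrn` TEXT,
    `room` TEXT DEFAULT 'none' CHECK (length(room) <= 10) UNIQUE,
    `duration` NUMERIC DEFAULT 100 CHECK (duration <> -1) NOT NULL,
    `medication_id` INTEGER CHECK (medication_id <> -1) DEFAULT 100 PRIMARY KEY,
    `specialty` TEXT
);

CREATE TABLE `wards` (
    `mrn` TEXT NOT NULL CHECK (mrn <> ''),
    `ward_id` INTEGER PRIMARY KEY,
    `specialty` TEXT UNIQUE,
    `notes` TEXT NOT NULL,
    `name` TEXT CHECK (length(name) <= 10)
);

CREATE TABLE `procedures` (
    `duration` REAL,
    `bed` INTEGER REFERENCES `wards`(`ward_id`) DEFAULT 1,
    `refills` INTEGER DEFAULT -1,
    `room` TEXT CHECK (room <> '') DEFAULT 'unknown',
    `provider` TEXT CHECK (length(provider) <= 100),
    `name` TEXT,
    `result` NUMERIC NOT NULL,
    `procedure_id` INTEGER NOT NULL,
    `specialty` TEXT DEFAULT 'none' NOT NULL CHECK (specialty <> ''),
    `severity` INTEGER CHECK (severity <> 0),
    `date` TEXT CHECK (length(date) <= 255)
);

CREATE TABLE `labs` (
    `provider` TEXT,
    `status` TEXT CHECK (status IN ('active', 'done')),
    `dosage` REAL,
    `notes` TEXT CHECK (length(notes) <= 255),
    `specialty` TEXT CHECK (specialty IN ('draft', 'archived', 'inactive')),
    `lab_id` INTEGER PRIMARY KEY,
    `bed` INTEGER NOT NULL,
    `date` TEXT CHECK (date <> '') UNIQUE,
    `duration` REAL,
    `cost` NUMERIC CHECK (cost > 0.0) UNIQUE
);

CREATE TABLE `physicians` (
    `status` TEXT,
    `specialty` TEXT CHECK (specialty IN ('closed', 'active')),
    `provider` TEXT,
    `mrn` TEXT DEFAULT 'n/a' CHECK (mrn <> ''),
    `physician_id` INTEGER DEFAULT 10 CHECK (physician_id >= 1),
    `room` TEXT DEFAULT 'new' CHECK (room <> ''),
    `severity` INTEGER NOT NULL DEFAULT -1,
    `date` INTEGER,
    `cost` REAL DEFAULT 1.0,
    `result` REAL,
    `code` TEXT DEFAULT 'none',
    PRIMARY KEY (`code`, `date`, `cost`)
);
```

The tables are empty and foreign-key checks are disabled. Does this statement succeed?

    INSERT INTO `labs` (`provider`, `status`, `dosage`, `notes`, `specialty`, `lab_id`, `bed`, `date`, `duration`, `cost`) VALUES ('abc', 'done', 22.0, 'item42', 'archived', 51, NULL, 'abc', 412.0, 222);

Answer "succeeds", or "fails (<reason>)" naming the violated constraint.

bed is explicitly set to NULL, but bed is declared NOT NULL.

fails (NOT NULL on bed)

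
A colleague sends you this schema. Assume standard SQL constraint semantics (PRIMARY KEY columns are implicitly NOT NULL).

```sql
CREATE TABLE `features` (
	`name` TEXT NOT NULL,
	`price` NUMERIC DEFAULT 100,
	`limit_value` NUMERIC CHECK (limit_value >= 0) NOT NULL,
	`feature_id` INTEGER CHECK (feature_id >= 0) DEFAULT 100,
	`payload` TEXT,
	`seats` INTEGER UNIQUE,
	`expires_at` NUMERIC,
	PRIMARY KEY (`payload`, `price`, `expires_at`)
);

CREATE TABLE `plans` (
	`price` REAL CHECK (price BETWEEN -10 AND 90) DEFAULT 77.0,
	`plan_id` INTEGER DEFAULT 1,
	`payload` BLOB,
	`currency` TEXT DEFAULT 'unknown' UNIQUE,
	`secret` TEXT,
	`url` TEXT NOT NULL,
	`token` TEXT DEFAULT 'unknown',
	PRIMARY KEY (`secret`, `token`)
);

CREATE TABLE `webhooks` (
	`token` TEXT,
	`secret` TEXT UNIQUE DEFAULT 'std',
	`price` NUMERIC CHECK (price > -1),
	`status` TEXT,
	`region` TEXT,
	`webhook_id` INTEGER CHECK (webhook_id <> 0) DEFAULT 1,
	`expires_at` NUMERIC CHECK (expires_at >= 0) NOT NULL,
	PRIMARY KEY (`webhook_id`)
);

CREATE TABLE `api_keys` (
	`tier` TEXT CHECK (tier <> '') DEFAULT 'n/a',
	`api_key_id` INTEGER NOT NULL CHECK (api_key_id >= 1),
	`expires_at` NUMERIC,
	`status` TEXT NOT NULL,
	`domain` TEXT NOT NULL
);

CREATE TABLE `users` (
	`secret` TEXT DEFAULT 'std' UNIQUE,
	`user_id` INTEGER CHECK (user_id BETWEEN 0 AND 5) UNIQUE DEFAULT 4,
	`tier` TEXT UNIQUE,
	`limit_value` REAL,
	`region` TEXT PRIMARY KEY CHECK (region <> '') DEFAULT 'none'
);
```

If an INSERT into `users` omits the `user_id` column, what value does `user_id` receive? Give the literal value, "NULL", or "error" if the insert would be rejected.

user_id has an explicit DEFAULT 4.
When the column is omitted from an INSERT, that default is used.

4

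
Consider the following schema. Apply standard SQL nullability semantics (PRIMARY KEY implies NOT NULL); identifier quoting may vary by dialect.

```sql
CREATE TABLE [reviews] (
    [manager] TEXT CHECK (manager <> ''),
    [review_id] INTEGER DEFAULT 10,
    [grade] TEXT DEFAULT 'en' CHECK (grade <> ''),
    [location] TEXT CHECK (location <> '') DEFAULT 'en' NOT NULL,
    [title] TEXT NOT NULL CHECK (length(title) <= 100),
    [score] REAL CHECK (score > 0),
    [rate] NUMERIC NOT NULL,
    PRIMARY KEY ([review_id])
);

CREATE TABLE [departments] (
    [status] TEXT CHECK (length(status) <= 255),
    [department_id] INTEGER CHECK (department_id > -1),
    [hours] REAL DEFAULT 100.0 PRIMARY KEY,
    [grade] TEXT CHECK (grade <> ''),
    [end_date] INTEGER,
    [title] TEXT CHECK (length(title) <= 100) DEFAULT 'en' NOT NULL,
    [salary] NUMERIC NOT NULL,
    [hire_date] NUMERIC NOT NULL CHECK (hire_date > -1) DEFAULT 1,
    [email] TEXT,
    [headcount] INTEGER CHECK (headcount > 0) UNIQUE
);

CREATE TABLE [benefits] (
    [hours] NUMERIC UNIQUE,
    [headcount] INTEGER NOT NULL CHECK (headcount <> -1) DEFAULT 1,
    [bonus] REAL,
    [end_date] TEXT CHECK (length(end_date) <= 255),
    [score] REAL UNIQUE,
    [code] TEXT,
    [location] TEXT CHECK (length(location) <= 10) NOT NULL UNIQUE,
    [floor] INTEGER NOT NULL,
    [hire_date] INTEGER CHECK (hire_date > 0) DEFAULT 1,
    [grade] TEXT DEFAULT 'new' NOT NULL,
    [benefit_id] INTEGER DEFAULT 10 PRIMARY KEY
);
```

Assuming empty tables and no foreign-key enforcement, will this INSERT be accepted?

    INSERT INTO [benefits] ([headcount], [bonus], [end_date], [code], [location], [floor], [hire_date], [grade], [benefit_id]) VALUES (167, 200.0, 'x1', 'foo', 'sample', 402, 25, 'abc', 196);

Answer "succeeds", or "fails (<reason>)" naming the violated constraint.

succeeds

NOT NULL columns: benefit_id is supplied; floor is supplied; grade is supplied; headcount is supplied; location is supplied.
CHECK constraints: 167 satisfies (headcount <> -1); 'x1' satisfies (length(end_date) <= 255); 'sample' satisfies (length(location) <= 10); 25 satisfies (hire_date > 0).
No constraint is violated.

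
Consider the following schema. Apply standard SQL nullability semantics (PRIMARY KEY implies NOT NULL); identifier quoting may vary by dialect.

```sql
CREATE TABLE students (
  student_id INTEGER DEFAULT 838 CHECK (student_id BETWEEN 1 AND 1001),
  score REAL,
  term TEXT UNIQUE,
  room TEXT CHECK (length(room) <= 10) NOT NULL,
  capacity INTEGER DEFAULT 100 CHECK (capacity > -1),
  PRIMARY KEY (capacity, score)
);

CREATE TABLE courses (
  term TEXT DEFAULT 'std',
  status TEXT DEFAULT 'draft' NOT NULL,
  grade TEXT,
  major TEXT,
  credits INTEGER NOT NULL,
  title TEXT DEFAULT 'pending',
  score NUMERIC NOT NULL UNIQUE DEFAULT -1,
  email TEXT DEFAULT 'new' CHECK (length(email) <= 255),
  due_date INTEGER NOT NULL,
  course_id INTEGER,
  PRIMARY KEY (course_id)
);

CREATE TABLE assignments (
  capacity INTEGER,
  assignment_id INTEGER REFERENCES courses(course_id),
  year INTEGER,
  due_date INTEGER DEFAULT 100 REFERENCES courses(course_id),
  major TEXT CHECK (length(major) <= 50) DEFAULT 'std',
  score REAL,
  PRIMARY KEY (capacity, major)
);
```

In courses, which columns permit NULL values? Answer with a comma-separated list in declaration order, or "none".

term, grade, major, title, email

- term: DEFAULT only fills an omitted column; an explicit NULL is still allowed → nullable.
- status: declared NOT NULL → not nullable.
- grade: no NOT NULL constraint applies → nullable.
- major: no NOT NULL constraint applies → nullable.
- credits: declared NOT NULL → not nullable.
- title: DEFAULT only fills an omitted column; an explicit NULL is still allowed → nullable.
- score: declared NOT NULL → not nullable.
- email: CHECK does not forbid NULL (a CHECK constraint passes when its expression is NULL) → nullable.
- due_date: declared NOT NULL → not nullable.
- course_id: part of the PRIMARY KEY, which implies NOT NULL → not nullable.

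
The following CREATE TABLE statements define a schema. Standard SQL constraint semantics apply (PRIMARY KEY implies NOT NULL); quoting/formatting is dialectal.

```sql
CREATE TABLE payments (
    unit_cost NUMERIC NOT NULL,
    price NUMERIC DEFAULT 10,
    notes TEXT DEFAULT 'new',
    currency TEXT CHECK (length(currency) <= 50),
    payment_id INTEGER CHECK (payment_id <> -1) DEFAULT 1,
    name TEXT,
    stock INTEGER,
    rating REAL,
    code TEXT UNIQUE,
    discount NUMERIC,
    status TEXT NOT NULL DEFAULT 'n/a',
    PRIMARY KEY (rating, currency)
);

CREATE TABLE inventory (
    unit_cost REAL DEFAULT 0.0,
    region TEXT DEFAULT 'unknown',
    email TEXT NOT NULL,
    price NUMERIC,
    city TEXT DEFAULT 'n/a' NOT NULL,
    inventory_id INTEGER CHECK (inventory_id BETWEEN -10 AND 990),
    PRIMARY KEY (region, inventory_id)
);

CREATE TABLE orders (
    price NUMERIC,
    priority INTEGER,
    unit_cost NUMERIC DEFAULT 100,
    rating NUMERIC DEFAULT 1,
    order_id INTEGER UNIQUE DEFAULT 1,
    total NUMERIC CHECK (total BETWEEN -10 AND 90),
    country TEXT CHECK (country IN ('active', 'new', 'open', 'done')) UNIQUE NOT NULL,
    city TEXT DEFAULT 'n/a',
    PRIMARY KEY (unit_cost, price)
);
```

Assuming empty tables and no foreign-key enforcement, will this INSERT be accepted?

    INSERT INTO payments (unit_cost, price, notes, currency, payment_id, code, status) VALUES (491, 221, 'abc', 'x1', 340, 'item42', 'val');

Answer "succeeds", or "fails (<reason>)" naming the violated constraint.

fails (NOT NULL on rating)

rating is omitted from the column list and has no DEFAULT, so it would receive NULL.
But rating is part of the PRIMARY KEY (implied NOT NULL).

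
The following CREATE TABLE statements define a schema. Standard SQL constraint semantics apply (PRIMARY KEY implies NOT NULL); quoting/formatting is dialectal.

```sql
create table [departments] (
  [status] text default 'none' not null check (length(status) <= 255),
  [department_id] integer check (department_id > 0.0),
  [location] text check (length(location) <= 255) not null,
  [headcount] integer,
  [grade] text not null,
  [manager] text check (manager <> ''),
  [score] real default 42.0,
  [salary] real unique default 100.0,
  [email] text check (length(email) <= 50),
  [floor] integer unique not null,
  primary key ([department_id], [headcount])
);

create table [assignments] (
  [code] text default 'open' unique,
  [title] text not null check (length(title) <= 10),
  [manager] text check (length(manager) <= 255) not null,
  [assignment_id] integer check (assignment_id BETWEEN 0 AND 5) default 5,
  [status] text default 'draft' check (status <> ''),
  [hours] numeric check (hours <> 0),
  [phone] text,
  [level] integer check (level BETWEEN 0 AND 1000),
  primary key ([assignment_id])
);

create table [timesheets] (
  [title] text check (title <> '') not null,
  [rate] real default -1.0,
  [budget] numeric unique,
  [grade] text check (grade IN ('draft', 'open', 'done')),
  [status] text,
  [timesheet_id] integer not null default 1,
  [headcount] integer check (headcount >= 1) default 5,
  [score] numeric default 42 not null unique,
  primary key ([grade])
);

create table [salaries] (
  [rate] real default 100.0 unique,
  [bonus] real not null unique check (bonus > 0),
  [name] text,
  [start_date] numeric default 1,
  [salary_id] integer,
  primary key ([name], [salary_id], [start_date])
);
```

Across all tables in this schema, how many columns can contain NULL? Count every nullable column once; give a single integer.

departments: 4 nullable (manager, score, salary, email — PK (department_id, headcount) and explicit NOT NULL columns excluded).
assignments: 5 nullable (code, status, hours, phone, level — PK (assignment_id) and explicit NOT NULL columns excluded).
timesheets: 4 nullable (rate, budget, status, headcount — PK (grade) and explicit NOT NULL columns excluded).
salaries: 1 nullable (rate — PK (name, salary_id, start_date) and explicit NOT NULL columns excluded).
Total: 4 + 5 + 4 + 1 = 14.

14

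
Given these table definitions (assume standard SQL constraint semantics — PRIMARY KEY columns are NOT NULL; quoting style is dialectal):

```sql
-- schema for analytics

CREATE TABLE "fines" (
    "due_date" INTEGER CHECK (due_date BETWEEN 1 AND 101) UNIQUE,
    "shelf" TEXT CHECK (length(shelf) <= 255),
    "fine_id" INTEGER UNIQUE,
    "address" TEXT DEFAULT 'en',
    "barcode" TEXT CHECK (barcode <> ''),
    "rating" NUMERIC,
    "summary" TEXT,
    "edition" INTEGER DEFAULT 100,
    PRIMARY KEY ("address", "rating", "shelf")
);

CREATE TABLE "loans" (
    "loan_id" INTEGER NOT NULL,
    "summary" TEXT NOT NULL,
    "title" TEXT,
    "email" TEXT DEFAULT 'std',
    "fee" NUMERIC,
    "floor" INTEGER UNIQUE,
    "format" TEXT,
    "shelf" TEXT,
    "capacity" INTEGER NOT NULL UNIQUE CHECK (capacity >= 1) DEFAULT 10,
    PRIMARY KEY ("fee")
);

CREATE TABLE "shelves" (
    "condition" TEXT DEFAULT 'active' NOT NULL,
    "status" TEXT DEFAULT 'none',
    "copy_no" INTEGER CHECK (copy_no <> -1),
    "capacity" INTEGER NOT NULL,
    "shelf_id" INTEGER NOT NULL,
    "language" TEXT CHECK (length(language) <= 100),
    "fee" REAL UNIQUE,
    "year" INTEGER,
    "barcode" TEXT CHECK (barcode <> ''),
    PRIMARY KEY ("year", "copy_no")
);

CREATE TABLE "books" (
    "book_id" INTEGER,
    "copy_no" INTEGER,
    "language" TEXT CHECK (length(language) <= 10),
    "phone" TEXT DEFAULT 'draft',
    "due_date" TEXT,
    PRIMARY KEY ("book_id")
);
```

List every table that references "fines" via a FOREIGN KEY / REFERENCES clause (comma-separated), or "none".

none

No REFERENCES clause anywhere in the schema names fines.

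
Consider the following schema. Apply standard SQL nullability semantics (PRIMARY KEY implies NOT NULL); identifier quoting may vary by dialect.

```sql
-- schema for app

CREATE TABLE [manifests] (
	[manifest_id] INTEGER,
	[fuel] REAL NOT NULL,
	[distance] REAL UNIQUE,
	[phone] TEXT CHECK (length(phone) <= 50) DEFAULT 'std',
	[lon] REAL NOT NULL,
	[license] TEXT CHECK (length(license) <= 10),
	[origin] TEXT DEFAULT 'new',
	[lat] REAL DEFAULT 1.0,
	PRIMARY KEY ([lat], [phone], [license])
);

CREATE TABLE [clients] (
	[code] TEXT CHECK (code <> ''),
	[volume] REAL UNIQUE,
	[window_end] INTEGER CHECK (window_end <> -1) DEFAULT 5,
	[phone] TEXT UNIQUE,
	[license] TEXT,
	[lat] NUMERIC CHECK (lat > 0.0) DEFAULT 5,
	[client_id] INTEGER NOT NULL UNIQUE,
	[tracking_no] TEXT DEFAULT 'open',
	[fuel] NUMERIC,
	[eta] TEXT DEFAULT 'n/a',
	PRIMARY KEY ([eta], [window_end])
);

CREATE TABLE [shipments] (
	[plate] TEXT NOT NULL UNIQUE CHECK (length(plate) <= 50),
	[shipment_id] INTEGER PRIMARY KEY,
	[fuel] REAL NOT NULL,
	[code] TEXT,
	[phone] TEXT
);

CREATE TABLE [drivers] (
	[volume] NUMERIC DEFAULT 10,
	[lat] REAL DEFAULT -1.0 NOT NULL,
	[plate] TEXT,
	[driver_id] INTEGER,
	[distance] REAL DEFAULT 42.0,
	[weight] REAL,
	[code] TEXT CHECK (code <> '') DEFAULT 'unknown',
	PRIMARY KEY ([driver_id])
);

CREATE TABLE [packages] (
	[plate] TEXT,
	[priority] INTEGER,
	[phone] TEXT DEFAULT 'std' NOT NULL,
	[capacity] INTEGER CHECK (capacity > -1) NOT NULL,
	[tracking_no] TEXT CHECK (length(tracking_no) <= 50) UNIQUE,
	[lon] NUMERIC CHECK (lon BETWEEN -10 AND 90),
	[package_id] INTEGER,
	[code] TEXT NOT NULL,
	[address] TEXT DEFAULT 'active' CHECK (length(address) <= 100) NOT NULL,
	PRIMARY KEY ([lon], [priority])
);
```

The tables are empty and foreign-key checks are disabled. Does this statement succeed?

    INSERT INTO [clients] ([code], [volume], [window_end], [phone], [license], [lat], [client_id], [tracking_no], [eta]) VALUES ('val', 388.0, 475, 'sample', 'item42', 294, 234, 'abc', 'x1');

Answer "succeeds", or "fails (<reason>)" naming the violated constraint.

succeeds

NOT NULL columns: client_id is supplied; eta is supplied; window_end is supplied.
CHECK constraints: 'val' satisfies (code <> ''); 475 satisfies (window_end <> -1); 294 satisfies (lat > 0.0).
No constraint is violated.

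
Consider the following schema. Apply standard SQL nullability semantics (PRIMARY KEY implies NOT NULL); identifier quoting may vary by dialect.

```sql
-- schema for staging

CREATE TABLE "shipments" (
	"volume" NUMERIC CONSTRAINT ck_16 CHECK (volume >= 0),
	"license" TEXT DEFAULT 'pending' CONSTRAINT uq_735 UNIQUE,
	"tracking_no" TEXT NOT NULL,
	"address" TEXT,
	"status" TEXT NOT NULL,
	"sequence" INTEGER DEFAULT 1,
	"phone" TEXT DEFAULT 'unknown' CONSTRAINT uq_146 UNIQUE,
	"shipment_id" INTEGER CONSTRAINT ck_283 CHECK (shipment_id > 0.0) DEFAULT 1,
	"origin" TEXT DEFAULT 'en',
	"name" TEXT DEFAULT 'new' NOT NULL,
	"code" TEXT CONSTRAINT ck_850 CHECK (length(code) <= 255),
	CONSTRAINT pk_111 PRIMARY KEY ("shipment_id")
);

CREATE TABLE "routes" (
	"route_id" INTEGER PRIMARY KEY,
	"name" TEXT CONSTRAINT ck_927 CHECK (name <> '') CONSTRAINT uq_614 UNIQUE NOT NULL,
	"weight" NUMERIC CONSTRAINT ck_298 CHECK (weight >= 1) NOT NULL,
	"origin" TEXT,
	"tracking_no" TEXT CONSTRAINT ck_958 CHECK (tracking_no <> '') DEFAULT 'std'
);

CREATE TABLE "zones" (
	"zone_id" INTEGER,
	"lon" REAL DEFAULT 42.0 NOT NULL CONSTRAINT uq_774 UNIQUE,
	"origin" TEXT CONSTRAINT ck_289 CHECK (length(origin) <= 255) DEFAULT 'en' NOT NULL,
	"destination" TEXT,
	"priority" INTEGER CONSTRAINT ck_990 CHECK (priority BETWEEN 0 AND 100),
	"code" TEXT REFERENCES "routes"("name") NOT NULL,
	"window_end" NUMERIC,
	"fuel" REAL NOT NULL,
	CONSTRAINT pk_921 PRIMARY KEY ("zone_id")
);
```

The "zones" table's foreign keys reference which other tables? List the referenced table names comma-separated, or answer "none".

routes

- code REFERENCES routes(name).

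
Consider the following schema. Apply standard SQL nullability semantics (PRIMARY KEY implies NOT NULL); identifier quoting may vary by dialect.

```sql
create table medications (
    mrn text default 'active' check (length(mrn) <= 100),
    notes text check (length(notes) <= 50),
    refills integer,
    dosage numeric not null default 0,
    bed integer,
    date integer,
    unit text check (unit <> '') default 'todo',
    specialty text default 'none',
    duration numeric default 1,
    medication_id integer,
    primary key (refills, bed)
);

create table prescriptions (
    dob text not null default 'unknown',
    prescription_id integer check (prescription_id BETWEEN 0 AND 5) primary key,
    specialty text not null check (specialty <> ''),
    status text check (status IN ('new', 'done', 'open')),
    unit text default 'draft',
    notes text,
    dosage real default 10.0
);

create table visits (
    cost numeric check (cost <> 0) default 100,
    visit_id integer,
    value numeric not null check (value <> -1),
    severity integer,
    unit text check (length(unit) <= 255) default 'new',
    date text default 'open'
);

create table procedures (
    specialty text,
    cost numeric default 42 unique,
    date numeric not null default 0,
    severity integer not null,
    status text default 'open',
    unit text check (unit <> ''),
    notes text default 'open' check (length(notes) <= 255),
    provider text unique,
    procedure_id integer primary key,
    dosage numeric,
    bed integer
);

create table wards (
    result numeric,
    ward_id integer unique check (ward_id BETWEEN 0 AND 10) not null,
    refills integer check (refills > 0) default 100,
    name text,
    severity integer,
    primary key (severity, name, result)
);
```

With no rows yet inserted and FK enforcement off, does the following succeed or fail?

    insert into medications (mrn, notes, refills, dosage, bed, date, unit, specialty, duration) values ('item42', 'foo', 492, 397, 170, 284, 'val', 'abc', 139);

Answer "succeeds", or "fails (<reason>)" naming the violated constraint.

succeeds

NOT NULL columns: bed is supplied; dosage is supplied; refills is supplied.
CHECK constraints: 'item42' satisfies (length(mrn) <= 100); 'foo' satisfies (length(notes) <= 50); 'val' satisfies (unit <> '').
No constraint is violated.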